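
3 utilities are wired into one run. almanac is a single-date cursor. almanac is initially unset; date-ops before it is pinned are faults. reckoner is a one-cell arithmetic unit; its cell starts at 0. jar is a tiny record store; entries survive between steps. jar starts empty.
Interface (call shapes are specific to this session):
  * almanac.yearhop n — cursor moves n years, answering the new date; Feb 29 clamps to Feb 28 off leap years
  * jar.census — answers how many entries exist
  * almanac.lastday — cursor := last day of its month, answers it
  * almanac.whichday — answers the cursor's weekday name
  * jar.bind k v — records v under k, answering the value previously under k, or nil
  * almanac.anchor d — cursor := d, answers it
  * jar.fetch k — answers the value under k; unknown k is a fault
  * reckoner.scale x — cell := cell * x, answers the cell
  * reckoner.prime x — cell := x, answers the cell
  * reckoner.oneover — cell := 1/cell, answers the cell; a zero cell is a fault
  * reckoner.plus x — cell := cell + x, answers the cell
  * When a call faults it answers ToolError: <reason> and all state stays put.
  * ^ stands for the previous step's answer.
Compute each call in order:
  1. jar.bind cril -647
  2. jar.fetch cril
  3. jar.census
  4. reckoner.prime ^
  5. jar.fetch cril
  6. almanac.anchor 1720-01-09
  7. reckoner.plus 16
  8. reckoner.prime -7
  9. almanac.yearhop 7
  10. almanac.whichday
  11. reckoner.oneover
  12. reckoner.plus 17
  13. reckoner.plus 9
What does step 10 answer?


;; 1. bind(cril, -647) ~> nil
;; 2. fetch(cril) ~> -647
;; 3. census() ~> 1
;; 4. prime(^) ~> 1
;; 5. fetch(cril) ~> -647
;; 6. anchor(1720-01-09) ~> 1720-01-09
;; 7. plus(16) ~> 17
;; 8. prime(-7) ~> -7
;; 9. yearhop(7) ~> 1727-01-09
;; 10. whichday() ~> Thursday
;; 11. oneover() ~> -1/7
;; 12. plus(17) ~> 118/7
;; 13. plus(9) ~> 181/7

Answer: Thursday


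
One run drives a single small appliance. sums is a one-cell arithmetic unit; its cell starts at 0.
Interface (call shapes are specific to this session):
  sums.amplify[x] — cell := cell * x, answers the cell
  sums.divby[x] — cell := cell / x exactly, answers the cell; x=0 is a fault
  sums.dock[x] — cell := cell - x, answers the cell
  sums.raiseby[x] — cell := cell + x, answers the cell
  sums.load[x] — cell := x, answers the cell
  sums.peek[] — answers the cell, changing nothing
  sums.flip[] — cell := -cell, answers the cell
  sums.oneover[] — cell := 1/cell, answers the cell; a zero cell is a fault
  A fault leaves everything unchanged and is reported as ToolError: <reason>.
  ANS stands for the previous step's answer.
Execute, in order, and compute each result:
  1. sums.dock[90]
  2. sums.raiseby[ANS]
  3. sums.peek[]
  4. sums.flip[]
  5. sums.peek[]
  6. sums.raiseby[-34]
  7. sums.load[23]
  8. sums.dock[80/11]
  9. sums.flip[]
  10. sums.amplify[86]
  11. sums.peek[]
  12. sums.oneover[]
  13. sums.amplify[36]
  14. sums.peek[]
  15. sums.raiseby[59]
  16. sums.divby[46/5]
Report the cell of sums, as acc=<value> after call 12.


Answer: acc=-11/14878

Derivation:
% dock(90) : -90
% raiseby(ANS) : -180
% peek() : -180
% flip() : 180
% peek() : 180
% raiseby(-34) : 146
% load(23) : 23
% dock(80/11) : 173/11
% flip() : -173/11
% amplify(86) : -14878/11
% peek() : -14878/11
% oneover() : -11/14878
% amplify(36) : -198/7439
% peek() : -198/7439
% raiseby(59) : 438703/7439
% divby(46/5) : 2193515/342194


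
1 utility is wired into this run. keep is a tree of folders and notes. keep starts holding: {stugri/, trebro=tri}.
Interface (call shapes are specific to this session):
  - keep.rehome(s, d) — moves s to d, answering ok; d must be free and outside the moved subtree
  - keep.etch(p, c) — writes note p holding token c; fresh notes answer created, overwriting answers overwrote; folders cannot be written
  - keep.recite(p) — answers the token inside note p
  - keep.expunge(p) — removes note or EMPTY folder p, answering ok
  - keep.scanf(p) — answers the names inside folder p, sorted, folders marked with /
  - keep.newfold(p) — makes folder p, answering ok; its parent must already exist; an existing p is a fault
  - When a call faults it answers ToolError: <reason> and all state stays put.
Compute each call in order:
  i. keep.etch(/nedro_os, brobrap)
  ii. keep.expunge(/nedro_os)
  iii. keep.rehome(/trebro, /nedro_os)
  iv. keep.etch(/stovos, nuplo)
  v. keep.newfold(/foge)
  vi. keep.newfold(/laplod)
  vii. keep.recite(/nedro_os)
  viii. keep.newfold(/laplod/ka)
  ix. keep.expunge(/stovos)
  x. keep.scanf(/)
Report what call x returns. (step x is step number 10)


Answer: [foge/, laplod/, nedro_os, stugri/]

Derivation:
Step: keep.etch[p=/nedro_os; c=brobrap]
Result: created
Step: keep.expunge[p=/nedro_os]
Result: ok
Step: keep.rehome[s=/trebro; d=/nedro_os]
Result: ok
Step: keep.etch[p=/stovos; c=nuplo]
Result: created
Step: keep.newfold[p=/foge]
Result: ok
Step: keep.newfold[p=/laplod]
Result: ok
Step: keep.recite[p=/nedro_os]
Result: tri
Step: keep.newfold[p=/laplod/ka]
Result: ok
Step: keep.expunge[p=/stovos]
Result: ok
Step: keep.scanf[p=/]
Result: [foge/, laplod/, nedro_os, stugri/]


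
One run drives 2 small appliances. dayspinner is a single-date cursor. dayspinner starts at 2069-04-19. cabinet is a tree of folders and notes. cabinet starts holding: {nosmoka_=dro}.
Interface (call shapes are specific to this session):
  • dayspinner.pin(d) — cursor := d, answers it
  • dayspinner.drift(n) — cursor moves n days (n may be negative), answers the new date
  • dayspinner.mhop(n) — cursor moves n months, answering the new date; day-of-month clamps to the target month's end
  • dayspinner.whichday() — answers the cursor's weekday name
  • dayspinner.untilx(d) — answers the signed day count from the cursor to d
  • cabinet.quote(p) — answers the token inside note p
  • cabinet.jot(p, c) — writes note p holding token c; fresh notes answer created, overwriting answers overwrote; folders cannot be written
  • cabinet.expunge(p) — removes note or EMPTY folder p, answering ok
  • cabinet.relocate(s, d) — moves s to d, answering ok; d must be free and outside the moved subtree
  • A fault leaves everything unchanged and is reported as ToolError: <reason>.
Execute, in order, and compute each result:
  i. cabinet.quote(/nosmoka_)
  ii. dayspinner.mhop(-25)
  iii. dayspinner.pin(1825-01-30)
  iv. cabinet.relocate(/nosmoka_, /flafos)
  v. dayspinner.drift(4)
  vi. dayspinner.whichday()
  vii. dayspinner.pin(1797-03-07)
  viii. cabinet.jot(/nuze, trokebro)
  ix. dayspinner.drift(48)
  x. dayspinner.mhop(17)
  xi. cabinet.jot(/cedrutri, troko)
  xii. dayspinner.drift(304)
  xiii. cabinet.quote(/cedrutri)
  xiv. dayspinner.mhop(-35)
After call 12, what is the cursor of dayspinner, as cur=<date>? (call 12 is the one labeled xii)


;; cabinet.quote(p='/nosmoka_') => dro
;; dayspinner.mhop(n='-25') => 2067-03-19
;; dayspinner.pin(d='1825-01-30') => 1825-01-30
;; cabinet.relocate(s='/nosmoka_', d='/flafos') => ok
;; dayspinner.drift(n='4') => 1825-02-03
;; dayspinner.whichday() => Thursday
;; dayspinner.pin(d='1797-03-07') => 1797-03-07
;; cabinet.jot(p='/nuze', c='trokebro') => created
;; dayspinner.drift(n='48') => 1797-04-24
;; dayspinner.mhop(n='17') => 1798-09-24
;; cabinet.jot(p='/cedrutri', c='troko') => created
;; dayspinner.drift(n='304') => 1799-07-25
;; cabinet.quote(p='/cedrutri') => troko
;; dayspinner.mhop(n='-35') => 1796-08-25

Answer: cur=1799-07-25


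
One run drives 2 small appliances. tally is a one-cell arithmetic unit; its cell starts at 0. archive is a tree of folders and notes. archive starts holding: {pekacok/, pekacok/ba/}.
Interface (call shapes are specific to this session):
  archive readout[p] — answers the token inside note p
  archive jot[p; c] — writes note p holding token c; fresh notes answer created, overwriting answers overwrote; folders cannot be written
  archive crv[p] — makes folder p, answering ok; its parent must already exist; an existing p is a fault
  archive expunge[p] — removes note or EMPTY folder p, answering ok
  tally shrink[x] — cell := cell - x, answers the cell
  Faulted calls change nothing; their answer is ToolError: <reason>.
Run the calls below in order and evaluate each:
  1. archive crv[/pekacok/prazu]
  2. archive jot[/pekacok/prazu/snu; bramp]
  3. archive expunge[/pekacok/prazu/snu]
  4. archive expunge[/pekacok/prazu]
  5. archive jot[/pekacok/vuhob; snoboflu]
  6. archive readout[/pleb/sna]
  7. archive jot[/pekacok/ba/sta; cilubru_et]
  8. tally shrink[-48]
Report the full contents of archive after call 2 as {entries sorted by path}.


Answer: {pekacok/, pekacok/ba/, pekacok/prazu/, pekacok/prazu/snu=bramp}

Derivation:
! 1. archive crv(p='/pekacok/prazu') == ok
! 2. archive jot(p='/pekacok/prazu/snu', c='bramp') == created
! 3. archive expunge(p='/pekacok/prazu/snu') == ok
! 4. archive expunge(p='/pekacok/prazu') == ok
! 5. archive jot(p='/pekacok/vuhob', c='snoboflu') == created
! 6. archive readout(p='/pleb/sna') == ToolError: not found
! 7. archive jot(p='/pekacok/ba/sta', c='cilubru_et') == created
! 8. tally shrink(x='-48') == 48


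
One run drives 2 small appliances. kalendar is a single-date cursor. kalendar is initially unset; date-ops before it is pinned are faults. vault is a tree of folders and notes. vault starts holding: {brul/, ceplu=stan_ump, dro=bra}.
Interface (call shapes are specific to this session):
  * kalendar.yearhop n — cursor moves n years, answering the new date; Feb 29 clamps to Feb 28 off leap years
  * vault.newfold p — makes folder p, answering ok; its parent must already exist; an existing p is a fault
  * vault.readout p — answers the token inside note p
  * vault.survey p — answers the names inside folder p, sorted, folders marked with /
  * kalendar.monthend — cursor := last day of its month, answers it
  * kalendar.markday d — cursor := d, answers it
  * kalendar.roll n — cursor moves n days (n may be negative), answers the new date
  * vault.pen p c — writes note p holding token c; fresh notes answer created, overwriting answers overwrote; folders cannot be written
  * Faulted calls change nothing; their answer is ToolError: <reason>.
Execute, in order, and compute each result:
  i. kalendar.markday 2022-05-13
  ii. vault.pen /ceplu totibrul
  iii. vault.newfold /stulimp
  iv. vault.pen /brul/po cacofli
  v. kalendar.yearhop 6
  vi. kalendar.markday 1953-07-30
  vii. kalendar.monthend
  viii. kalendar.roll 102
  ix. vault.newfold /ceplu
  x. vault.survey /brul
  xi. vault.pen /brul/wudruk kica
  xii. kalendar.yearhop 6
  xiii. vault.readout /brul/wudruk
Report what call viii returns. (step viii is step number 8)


Answer: 1953-11-10

Derivation:
Act: markday[d: 2022-05-13]
Obs: 2022-05-13
Act: pen[p: /ceplu; c: totibrul]
Obs: overwrote
Act: newfold[p: /stulimp]
Obs: ok
Act: pen[p: /brul/po; c: cacofli]
Obs: created
Act: yearhop[n: 6]
Obs: 2028-05-13
Act: markday[d: 1953-07-30]
Obs: 1953-07-30
Act: monthend[]
Obs: 1953-07-31
Act: roll[n: 102]
Obs: 1953-11-10
Act: newfold[p: /ceplu]
Obs: ToolError: exists
Act: survey[p: /brul]
Obs: [po]
Act: pen[p: /brul/wudruk; c: kica]
Obs: created
Act: yearhop[n: 6]
Obs: 1959-11-10
Act: readout[p: /brul/wudruk]
Obs: kica


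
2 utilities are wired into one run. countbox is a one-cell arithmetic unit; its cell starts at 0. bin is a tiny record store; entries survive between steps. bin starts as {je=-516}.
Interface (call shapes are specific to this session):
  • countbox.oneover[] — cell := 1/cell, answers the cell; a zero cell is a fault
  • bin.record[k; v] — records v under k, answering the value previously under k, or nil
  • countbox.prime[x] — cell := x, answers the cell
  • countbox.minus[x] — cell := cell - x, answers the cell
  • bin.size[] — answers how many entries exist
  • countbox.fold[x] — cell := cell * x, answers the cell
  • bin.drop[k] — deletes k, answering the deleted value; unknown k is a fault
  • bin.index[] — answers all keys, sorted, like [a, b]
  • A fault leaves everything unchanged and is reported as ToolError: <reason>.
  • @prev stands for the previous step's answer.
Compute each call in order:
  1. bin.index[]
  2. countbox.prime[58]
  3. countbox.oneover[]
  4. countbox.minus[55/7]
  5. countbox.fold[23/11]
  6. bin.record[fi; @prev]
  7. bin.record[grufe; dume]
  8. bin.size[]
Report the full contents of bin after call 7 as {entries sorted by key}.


Answer: {fi=-73209/4466, grufe=dume, je=-516}

Derivation:
$ index
= [je]
$ prime x→58
= 58
$ oneover
= 1/58
$ minus x→55/7
= -3183/406
$ fold x→23/11
= -73209/4466
$ record k→fi v→@prev
= nil
$ record k→grufe v→dume
= nil
$ size
= 3


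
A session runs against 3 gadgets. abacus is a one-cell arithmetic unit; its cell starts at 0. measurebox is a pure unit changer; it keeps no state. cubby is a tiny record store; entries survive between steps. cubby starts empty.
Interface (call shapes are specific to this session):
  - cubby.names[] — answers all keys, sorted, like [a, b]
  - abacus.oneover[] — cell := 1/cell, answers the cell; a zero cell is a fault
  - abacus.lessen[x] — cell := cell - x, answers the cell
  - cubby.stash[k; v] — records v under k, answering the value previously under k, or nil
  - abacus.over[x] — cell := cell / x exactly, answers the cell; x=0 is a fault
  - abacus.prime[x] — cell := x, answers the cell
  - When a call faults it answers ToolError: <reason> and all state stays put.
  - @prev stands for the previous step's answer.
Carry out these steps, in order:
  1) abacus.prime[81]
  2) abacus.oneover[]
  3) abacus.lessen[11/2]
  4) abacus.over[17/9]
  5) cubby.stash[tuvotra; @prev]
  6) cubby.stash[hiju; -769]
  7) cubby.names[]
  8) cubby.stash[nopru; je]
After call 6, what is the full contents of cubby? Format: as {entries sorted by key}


;; abacus.prime(x=81) -> 81
;; abacus.oneover() -> 1/81
;; abacus.lessen(x=11/2) -> -889/162
;; abacus.over(x=17/9) -> -889/306
;; cubby.stash(k=tuvotra, v=@prev) -> nil
;; cubby.stash(k=hiju, v=-769) -> nil
;; cubby.names() -> [hiju, tuvotra]
;; cubby.stash(k=nopru, v=je) -> nil

Answer: {hiju=-769, tuvotra=-889/306}


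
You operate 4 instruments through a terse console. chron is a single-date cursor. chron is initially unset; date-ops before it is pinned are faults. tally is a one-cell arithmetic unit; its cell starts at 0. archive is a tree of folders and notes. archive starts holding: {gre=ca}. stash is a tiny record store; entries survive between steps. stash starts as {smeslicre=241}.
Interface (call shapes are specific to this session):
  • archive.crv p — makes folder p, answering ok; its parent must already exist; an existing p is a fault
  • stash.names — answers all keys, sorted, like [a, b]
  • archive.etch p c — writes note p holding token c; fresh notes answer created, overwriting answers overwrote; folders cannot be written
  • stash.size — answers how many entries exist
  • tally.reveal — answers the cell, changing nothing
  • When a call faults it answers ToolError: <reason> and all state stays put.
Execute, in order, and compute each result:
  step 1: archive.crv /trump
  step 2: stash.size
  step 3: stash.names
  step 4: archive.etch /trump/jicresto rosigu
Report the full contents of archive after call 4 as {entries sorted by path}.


==> crv(p='/trump')
<== ok
==> size()
<== 1
==> names()
<== [smeslicre]
==> etch(p='/trump/jicresto', c='rosigu')
<== created

Answer: {gre=ca, trump/, trump/jicresto=rosigu}


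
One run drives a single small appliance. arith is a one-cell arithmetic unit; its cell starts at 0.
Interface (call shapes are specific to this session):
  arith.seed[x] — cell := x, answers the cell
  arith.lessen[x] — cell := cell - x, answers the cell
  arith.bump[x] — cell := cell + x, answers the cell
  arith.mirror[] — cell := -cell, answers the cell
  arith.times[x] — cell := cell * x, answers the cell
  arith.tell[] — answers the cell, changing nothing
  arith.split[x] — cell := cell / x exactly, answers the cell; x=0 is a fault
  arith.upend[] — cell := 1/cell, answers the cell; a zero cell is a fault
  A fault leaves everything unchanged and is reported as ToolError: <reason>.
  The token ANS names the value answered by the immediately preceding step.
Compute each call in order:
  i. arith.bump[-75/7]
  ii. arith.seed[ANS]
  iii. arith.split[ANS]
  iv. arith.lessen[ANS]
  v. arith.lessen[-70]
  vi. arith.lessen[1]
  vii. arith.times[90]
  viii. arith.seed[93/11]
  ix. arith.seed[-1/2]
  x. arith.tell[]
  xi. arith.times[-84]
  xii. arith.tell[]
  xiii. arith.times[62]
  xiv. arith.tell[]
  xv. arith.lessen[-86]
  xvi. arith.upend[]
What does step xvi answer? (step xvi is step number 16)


# bump(x='-75/7') ~> -75/7
# seed(x='ANS') ~> -75/7
# split(x='ANS') ~> 1
# lessen(x='ANS') ~> 0
# lessen(x='-70') ~> 70
# lessen(x='1') ~> 69
# times(x='90') ~> 6210
# seed(x='93/11') ~> 93/11
# seed(x='-1/2') ~> -1/2
# tell() ~> -1/2
# times(x='-84') ~> 42
# tell() ~> 42
# times(x='62') ~> 2604
# tell() ~> 2604
# lessen(x='-86') ~> 2690
# upend() ~> 1/2690

Answer: 1/2690


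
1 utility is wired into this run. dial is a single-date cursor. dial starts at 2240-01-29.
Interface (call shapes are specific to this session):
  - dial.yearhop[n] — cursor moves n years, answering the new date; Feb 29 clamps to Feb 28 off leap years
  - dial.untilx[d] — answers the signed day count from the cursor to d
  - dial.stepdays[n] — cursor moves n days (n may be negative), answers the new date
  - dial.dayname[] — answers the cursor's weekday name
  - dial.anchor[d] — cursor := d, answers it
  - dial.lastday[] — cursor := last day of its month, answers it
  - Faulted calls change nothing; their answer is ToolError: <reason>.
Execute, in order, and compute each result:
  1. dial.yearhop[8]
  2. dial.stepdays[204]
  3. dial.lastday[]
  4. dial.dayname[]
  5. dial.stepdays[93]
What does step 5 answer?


-> dial.yearhop(8)
<- 2248-01-29
-> dial.stepdays(204)
<- 2248-08-20
-> dial.lastday()
<- 2248-08-31
-> dial.dayname()
<- Thursday
-> dial.stepdays(93)
<- 2248-12-02

Answer: 2248-12-02


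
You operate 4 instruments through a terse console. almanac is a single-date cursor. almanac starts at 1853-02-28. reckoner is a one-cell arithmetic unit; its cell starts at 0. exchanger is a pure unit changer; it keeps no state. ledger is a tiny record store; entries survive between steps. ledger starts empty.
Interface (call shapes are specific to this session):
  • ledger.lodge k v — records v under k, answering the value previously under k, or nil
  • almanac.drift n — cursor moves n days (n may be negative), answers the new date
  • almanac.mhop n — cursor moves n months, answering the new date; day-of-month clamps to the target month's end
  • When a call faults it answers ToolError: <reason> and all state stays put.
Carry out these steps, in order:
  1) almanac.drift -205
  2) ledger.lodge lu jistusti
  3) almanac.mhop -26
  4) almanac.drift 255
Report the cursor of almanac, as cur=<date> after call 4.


~$ almanac.drift n: -205
  1852-08-07
~$ ledger.lodge k: lu v: jistusti
  nil
~$ almanac.mhop n: -26
  1850-06-07
~$ almanac.drift n: 255
  1851-02-17

Answer: cur=1851-02-17


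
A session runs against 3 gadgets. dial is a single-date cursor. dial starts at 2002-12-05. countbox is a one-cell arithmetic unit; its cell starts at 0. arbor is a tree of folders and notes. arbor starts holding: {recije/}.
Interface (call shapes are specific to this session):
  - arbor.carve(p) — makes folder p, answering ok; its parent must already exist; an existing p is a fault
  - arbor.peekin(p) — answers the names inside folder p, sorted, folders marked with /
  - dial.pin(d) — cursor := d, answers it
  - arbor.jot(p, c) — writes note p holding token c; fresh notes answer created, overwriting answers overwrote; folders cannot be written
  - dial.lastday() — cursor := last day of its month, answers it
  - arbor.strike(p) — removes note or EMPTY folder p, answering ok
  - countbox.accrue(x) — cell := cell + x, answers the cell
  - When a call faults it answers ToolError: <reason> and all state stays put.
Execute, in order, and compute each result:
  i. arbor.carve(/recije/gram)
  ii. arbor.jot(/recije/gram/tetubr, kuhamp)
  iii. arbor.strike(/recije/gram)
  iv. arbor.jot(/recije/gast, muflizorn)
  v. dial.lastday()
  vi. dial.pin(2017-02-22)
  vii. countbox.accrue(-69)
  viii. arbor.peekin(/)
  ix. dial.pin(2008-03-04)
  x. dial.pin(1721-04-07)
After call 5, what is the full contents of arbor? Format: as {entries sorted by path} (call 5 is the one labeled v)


Do: arbor.carve[p=/recije/gram]
See: ok
Do: arbor.jot[p=/recije/gram/tetubr; c=kuhamp]
See: created
Do: arbor.strike[p=/recije/gram]
See: ToolError: not empty
Do: arbor.jot[p=/recije/gast; c=muflizorn]
See: created
Do: dial.lastday[]
See: 2002-12-31
Do: dial.pin[d=2017-02-22]
See: 2017-02-22
Do: countbox.accrue[x=-69]
See: -69
Do: arbor.peekin[p=/]
See: [recije/]
Do: dial.pin[d=2008-03-04]
See: 2008-03-04
Do: dial.pin[d=1721-04-07]
See: 1721-04-07

Answer: {recije/, recije/gast=muflizorn, recije/gram/, recije/gram/tetubr=kuhamp}


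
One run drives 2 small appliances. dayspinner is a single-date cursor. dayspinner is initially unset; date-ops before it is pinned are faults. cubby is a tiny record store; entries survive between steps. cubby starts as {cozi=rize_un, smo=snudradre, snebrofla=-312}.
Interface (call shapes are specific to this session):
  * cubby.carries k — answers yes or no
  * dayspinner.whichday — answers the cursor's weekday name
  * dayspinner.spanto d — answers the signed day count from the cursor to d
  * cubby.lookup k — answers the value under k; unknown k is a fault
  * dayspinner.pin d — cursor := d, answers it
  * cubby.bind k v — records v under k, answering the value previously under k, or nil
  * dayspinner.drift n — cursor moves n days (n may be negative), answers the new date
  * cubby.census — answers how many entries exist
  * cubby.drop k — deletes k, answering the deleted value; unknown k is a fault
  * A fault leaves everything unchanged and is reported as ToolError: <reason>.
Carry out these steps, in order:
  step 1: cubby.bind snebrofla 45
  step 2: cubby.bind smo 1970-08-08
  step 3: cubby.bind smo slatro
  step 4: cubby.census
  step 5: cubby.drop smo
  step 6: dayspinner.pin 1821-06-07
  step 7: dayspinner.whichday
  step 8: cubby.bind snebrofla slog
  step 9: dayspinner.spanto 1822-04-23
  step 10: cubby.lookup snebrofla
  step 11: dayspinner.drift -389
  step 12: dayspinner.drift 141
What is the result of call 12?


Act: bind[k→snebrofla; v→45]
Obs: -312
Act: bind[k→smo; v→1970-08-08]
Obs: snudradre
Act: bind[k→smo; v→slatro]
Obs: 1970-08-08
Act: census[]
Obs: 3
Act: drop[k→smo]
Obs: slatro
Act: pin[d→1821-06-07]
Obs: 1821-06-07
Act: whichday[]
Obs: Thursday
Act: bind[k→snebrofla; v→slog]
Obs: 45
Act: spanto[d→1822-04-23]
Obs: 320
Act: lookup[k→snebrofla]
Obs: slog
Act: drift[n→-389]
Obs: 1820-05-14
Act: drift[n→141]
Obs: 1820-10-02

Answer: 1820-10-02


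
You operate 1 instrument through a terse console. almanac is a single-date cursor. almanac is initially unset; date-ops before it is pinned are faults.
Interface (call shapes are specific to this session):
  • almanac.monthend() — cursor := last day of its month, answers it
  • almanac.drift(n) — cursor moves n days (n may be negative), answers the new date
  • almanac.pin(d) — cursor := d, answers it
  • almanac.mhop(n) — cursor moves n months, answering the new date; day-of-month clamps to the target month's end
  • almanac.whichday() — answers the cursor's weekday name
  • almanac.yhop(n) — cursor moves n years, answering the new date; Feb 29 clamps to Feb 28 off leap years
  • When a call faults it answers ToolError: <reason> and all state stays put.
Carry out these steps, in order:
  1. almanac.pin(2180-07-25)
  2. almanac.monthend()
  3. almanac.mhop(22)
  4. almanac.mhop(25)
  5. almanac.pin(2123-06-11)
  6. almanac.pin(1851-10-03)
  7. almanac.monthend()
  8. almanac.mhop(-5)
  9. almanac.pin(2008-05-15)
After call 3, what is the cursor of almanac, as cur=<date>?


Answer: cur=2182-05-31

Derivation:
# almanac.pin(d=2180-07-25) => 2180-07-25
# almanac.monthend() => 2180-07-31
# almanac.mhop(n=22) => 2182-05-31
# almanac.mhop(n=25) => 2184-06-30
# almanac.pin(d=2123-06-11) => 2123-06-11
# almanac.pin(d=1851-10-03) => 1851-10-03
# almanac.monthend() => 1851-10-31
# almanac.mhop(n=-5) => 1851-05-31
# almanac.pin(d=2008-05-15) => 2008-05-15


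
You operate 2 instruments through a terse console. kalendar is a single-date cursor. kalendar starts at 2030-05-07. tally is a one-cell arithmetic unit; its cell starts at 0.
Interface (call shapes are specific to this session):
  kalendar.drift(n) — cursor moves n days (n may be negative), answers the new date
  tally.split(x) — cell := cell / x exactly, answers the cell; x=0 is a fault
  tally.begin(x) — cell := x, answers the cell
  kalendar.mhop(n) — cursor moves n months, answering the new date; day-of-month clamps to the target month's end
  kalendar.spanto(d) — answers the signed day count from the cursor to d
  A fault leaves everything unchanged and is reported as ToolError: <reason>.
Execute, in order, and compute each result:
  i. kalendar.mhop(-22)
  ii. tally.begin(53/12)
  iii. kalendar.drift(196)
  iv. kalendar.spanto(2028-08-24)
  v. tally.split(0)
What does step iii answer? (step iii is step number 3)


Answer: 2029-01-19

Derivation:
Do: kalendar.mhop[n='-22']
See: 2028-07-07
Do: tally.begin[x='53/12']
See: 53/12
Do: kalendar.drift[n='196']
See: 2029-01-19
Do: kalendar.spanto[d='2028-08-24']
See: -148
Do: tally.split[x='0']
See: ToolError: division by zero


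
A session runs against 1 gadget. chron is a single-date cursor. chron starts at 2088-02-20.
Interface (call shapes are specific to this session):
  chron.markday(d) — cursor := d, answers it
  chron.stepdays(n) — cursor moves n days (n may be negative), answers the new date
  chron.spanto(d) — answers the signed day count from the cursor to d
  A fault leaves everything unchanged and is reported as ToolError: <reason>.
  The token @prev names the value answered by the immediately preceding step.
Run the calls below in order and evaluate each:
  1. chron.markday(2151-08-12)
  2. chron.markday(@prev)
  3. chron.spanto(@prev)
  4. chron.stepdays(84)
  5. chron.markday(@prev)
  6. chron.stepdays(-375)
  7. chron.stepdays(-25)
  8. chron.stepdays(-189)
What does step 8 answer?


Answer: 2150-03-25

Derivation:
$ chron.markday 2151-08-12
:: 2151-08-12
$ chron.markday @prev
:: 2151-08-12
$ chron.spanto @prev
:: 0
$ chron.stepdays 84
:: 2151-11-04
$ chron.markday @prev
:: 2151-11-04
$ chron.stepdays -375
:: 2150-10-25
$ chron.stepdays -25
:: 2150-09-30
$ chron.stepdays -189
:: 2150-03-25


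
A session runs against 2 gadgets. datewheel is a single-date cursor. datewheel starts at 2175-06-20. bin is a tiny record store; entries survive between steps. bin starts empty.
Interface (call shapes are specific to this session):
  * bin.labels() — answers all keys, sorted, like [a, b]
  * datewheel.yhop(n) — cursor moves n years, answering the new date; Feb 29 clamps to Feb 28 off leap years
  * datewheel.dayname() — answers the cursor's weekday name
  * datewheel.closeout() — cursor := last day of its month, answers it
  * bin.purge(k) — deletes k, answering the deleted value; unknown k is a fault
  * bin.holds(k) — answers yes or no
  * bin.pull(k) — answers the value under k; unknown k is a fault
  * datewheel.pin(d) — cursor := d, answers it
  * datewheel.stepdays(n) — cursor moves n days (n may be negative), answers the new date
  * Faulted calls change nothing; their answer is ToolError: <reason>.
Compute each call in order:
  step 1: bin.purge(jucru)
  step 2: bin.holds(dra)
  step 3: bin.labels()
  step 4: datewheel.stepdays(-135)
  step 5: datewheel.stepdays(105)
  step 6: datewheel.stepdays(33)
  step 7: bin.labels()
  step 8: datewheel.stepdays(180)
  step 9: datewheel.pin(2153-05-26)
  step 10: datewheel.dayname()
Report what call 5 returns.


Next I call purge on k=jucru, — result: ToolError: no such key jucru.
I run holds on k=dra: no.
I call labels: [].
Now I run stepdays on n=-135, → 2175-02-05.
Next I call stepdays on n=105, and observe 2175-05-21.
Calling stepdays on n=33, and observe 2175-06-23.
I try labels(), and get [].
I call stepdays on n=180, which returns 2175-12-20.
Calling pin on d=2153-05-26, which returns 2153-05-26.
Using dayname(), yielding Saturday.

Answer: 2175-05-21


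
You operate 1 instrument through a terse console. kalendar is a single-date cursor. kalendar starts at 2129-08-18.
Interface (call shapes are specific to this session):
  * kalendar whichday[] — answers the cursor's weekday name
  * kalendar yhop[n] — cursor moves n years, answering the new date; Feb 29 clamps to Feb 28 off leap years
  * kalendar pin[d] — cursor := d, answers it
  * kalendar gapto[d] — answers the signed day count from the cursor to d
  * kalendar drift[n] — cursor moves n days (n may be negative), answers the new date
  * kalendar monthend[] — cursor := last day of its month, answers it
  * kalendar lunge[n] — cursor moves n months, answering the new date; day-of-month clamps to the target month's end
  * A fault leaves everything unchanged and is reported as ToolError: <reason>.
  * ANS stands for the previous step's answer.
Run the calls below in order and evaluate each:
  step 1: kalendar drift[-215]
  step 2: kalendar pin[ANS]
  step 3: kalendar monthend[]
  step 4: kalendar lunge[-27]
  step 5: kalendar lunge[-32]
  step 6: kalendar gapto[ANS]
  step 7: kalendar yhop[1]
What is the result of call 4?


Answer: 2126-10-31

Derivation:
% kalendar drift(n=-215) : 2129-01-15
% kalendar pin(d=ANS) : 2129-01-15
% kalendar monthend() : 2129-01-31
% kalendar lunge(n=-27) : 2126-10-31
% kalendar lunge(n=-32) : 2124-02-29
% kalendar gapto(d=ANS) : 0
% kalendar yhop(n=1) : 2125-02-28


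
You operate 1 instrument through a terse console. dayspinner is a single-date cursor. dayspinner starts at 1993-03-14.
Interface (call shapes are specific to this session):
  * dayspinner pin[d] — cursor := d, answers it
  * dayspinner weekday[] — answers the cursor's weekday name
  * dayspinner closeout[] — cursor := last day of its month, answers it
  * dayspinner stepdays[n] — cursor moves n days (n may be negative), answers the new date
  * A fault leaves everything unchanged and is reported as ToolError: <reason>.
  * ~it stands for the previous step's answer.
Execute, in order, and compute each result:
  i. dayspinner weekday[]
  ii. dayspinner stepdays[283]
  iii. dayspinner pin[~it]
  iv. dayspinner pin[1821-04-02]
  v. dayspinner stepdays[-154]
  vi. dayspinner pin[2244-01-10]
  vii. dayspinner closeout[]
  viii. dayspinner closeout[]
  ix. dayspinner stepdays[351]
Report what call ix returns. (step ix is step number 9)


>>> dayspinner weekday
:: Sunday
>>> dayspinner stepdays n='283'
:: 1993-12-22
>>> dayspinner pin d='~it'
:: 1993-12-22
>>> dayspinner pin d='1821-04-02'
:: 1821-04-02
>>> dayspinner stepdays n='-154'
:: 1820-10-30
>>> dayspinner pin d='2244-01-10'
:: 2244-01-10
>>> dayspinner closeout
:: 2244-01-31
>>> dayspinner closeout
:: 2244-01-31
>>> dayspinner stepdays n='351'
:: 2245-01-16

Answer: 2245-01-16


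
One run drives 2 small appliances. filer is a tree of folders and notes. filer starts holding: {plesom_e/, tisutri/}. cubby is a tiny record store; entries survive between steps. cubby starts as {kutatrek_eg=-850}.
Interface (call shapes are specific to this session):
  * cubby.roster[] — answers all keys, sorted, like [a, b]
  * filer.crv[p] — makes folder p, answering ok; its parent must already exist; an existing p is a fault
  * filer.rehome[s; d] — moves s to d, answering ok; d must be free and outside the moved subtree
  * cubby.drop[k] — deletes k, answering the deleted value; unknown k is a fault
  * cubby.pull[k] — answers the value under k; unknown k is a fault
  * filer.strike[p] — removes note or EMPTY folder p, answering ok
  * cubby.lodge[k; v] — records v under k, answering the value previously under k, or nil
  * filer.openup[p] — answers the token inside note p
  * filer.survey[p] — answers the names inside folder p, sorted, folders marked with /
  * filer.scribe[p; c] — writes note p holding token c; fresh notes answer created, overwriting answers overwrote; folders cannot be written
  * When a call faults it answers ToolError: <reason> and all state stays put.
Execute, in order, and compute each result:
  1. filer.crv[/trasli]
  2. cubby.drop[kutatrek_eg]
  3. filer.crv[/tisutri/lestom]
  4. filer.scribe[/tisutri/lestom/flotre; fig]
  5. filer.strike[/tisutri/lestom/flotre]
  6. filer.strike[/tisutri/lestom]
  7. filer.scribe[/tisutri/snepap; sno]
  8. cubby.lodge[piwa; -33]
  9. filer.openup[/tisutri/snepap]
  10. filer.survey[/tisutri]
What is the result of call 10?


I invoke filer.crv with /trasli, and observe ok.
Now I run cubby.drop with kutatrek_eg: -850.
Calling filer.crv with /tisutri/lestom, → ok.
Using filer.scribe with /tisutri/lestom/flotre, fig, → created.
Now I run filer.strike with /tisutri/lestom/flotre, giving ok.
I use filer.strike with /tisutri/lestom, — result: ok.
Next I call filer.scribe with /tisutri/snepap, sno, — result: created.
I invoke cubby.lodge with piwa, -33, yielding nil.
I try filer.openup with /tisutri/snepap, → sno.
Next I call filer.survey with /tisutri, and see [snepap].

Answer: [snepap]


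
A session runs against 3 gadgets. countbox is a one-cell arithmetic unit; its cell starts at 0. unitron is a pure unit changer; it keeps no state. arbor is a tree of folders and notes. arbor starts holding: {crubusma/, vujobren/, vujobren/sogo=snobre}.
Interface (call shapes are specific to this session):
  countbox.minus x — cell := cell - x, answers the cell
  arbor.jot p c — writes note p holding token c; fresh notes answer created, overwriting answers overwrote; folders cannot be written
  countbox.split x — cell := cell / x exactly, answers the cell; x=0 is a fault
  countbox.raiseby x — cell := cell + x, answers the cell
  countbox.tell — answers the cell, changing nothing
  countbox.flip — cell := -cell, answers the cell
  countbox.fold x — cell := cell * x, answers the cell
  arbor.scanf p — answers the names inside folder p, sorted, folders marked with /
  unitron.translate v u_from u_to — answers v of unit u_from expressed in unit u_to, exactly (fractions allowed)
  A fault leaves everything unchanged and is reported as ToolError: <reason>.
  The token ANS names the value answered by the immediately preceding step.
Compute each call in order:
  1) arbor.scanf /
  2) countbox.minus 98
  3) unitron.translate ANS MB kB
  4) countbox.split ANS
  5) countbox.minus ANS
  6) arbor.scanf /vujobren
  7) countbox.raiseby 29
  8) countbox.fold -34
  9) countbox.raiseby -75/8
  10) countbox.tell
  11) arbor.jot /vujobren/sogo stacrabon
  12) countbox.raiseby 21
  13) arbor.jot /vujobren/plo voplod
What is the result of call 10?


// 1. scanf(p→/) -> [crubusma/, vujobren/]
// 2. minus(x→98) -> -98
// 3. translate(v→ANS, u_from→MB, u_to→kB) -> -98000
// 4. split(x→ANS) -> 1/1000
// 5. minus(x→ANS) -> 0
// 6. scanf(p→/vujobren) -> [sogo]
// 7. raiseby(x→29) -> 29
// 8. fold(x→-34) -> -986
// 9. raiseby(x→-75/8) -> -7963/8
// 10. tell() -> -7963/8
// 11. jot(p→/vujobren/sogo, c→stacrabon) -> overwrote
// 12. raiseby(x→21) -> -7795/8
// 13. jot(p→/vujobren/plo, c→voplod) -> created

Answer: -7963/8


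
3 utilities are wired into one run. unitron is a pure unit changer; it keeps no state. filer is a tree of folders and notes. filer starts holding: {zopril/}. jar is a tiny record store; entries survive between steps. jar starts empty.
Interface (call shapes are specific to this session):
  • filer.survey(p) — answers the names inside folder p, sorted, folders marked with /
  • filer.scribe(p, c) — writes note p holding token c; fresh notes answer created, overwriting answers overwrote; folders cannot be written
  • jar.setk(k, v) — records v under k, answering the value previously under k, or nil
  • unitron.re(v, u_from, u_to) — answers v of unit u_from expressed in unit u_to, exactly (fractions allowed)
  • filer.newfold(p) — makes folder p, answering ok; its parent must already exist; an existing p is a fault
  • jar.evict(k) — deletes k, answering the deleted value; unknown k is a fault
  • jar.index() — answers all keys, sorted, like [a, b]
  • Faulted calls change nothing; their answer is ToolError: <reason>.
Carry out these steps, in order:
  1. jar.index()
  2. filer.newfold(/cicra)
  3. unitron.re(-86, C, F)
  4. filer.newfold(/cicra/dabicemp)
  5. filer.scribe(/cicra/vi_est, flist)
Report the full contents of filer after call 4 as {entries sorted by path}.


Answer: {cicra/, cicra/dabicemp/, zopril/}

Derivation:
% jar.index() => []
% filer.newfold(/cicra) => ok
% unitron.re(-86, C, F) => -614/5
% filer.newfold(/cicra/dabicemp) => ok
% filer.scribe(/cicra/vi_est, flist) => created


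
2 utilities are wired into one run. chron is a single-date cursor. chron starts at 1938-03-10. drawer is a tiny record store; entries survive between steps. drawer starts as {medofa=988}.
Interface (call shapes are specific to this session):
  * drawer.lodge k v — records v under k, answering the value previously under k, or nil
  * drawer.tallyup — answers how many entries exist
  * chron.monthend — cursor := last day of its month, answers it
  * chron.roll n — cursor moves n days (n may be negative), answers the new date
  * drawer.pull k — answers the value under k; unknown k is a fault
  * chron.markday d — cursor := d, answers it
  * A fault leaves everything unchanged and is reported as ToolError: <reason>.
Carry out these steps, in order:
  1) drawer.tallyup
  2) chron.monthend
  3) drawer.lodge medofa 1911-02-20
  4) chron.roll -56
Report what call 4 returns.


Next I call tallyup(): 1.
Invoking monthend, — result: 1938-03-31.
Using lodge passing k='medofa', v='1911-02-20', and get 988.
Calling roll passing n='-56', which returns 1938-02-03.

Answer: 1938-02-03


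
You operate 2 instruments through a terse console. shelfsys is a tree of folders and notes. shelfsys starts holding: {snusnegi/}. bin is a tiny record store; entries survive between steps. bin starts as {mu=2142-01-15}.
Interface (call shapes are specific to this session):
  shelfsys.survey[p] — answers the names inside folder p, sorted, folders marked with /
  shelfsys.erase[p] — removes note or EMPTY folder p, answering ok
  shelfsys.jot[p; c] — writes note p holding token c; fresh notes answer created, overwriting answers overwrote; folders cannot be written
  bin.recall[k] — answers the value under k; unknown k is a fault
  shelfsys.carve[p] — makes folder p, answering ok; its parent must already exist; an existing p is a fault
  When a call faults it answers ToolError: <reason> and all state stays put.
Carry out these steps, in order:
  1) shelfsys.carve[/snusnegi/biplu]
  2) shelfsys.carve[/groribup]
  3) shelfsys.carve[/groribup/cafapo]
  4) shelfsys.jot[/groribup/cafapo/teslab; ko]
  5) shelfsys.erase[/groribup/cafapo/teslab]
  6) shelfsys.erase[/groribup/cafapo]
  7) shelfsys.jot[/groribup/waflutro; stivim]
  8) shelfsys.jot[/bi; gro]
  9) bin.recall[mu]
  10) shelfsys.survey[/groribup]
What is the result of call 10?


Answer: [waflutro]

Derivation:
Using shelfsys.carve(/snusnegi/biplu), and get ok.
I use shelfsys.carve(/groribup), → ok.
I call shelfsys.carve(/groribup/cafapo), and see ok.
I invoke shelfsys.jot(/groribup/cafapo/teslab, ko), and get created.
Then shelfsys.erase(/groribup/cafapo/teslab), — result: ok.
Invoking shelfsys.erase(/groribup/cafapo), yielding ok.
I run shelfsys.jot(/groribup/waflutro, stivim), — result: created.
I call shelfsys.jot(/bi, gro), — result: created.
Calling bin.recall(mu): 2142-01-15.
Invoking shelfsys.survey(/groribup): [waflutro].


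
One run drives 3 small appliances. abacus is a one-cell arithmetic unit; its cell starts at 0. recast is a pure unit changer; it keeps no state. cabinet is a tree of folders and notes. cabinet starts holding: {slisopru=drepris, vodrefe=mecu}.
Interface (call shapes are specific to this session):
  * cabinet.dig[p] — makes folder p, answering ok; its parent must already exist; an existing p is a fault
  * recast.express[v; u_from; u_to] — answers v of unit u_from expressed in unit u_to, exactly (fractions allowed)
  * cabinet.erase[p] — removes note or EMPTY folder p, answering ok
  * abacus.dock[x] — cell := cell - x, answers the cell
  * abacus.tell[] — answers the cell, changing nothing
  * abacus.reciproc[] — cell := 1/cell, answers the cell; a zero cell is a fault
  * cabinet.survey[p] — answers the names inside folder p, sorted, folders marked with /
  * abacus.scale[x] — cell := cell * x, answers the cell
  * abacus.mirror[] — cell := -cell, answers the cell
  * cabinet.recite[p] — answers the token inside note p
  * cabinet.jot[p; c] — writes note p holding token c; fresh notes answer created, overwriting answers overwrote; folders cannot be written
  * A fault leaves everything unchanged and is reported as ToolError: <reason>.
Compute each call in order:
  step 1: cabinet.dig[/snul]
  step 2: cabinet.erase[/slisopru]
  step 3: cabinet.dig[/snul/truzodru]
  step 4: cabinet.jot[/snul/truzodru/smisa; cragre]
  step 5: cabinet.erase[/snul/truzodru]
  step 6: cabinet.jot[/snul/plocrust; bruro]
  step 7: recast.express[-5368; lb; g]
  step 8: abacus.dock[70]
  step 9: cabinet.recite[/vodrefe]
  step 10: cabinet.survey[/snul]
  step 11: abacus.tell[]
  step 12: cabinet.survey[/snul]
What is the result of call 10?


Answer: [plocrust, truzodru/]

Derivation:
[in] dig p=/snul
= ok
[in] erase p=/slisopru
= ok
[in] dig p=/snul/truzodru
= ok
[in] jot p=/snul/truzodru/smisa c=cragre
= created
[in] erase p=/snul/truzodru
= ToolError: not empty
[in] jot p=/snul/plocrust c=bruro
= created
[in] express v=-5368 u_from=lb u_to=g
= -30436048027/12500
[in] dock x=70
= -70
[in] recite p=/vodrefe
= mecu
[in] survey p=/snul
= [plocrust, truzodru/]
[in] tell
= -70
[in] survey p=/snul
= [plocrust, truzodru/]
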